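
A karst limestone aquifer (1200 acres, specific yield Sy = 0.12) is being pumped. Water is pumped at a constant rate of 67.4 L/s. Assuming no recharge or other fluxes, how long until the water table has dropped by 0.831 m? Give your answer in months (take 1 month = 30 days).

t ≈ 2.77 months

A = 1200 acres = 4.856 × 10^6 m²
ΔV = Sy × A × Δh = 0.12 × 4.856 × 10^6 × 0.831 = 4.843 × 10^5 m³
Q = 67.4 L/s = 5823 m³/d
t = ΔV / Q = 4.843 × 10^5 m³ / 5823 m³/d = 83.16 d
t = 83.16 d ≈ 2.772 months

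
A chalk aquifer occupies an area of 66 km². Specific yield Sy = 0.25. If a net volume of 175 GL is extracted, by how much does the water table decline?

A = 66 km² = 6.6 × 10^7 m²
ΔV = 175 GL = 1.75 × 10^8 m³
Δh = ΔV / (Sy × A) = 1.75 × 10^8 m³ / (0.25 × 6.6 × 10^7 m²) = 10.61 m

Δh ≈ 10.6 m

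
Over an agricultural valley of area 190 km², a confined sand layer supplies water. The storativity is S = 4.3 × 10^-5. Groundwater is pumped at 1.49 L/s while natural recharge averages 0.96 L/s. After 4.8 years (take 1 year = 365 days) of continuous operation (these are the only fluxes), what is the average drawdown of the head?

A = 190 km² = 1.9 × 10^8 m²
Net abstraction = 1.49 − 0.96 = 0.53 L/s
Q_net = 0.53 L/s = 45.79 m³/d
t = 4.8 years = 1752 d
ΔV = Q × t = 45.79 m³/d × 1752 d = 80230 m³
Δh = ΔV / (S × A) = 80230 / (4.3 × 10^-5 × 1.9 × 10^8) = 9.82 m

Δh ≈ 9.82 m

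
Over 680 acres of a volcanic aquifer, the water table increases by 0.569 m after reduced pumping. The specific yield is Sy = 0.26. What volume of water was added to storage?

ΔV ≈ 4.07 × 10^5 m³

A = 680 acres = 2.752 × 10^6 m²
ΔV = Sy × A × Δh = 0.26 × 2.752 × 10^6 m² × 0.569 m = 4.071 × 10^5 m³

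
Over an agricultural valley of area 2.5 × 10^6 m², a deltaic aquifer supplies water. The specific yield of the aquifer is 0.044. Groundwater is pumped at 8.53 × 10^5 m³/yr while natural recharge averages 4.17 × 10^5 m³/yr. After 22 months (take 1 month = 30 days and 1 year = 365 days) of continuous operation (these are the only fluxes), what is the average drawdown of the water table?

Δh ≈ 7.17 m

Net abstraction = 8.53 × 10^5 − 4.17 × 10^5 = 4.36 × 10^5 m³/yr
Q_net = 4.36 × 10^5 m³/yr = 1195 m³/d
t = 22 months = 660 d
ΔV = Q × t = 1195 m³/d × 660 d = 7.884 × 10^5 m³
Δh = ΔV / (Sy × A) = 7.884 × 10^5 / (0.044 × 2.5 × 10^6) = 7.167 m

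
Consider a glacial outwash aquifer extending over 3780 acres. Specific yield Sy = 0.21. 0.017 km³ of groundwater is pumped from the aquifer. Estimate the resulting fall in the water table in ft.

A = 3780 acres = 1.53 × 10^7 m²
ΔV = 0.017 km³ = 1.7 × 10^7 m³
Δh = ΔV / (Sy × A) = 1.7 × 10^7 m³ / (0.21 × 1.53 × 10^7 m²) = 5.292 m
Δh = 5.292 m = 17.36 ft

Δh ≈ 17.4 ft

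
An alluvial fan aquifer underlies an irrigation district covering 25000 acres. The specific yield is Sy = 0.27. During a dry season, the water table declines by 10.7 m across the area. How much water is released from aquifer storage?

A = 25000 acres = 1.012 × 10^8 m²
ΔV = Sy × A × Δh = 0.27 × 1.012 × 10^8 m² × 10.7 m = 2.923 × 10^8 m³

ΔV ≈ 2.92 × 10^8 m³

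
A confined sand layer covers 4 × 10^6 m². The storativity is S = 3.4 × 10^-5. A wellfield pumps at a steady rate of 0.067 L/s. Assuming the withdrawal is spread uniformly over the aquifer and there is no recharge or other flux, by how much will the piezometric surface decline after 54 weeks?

Q = 0.067 L/s = 5.789 m³/d
t = 54 weeks = 378 d
ΔV = Q × t = 5.789 m³/d × 378 d = 2188 m³
Δh = ΔV / (S × A) = 2188 / (3.4 × 10^-5 × 4 × 10^6) = 16.09 m

Δh ≈ 16.1 m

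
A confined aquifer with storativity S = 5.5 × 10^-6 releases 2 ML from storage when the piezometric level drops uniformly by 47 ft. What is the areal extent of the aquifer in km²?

Δh = 47 ft = 14.33 m
ΔV = 2 ML = 2000 m³
A = ΔV / (S × Δh) = 2000 / (5.5 × 10^-6 × 14.33) = 2.538 × 10^7 m²
A = 2.538 × 10^7 m² = 25.38 km²

A ≈ 25.4 km²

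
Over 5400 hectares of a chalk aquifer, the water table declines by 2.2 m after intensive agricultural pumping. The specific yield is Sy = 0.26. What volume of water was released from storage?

ΔV ≈ 3.09 × 10^7 m³

A = 5400 hectares = 5.4 × 10^7 m²
ΔV = Sy × A × Δh = 0.26 × 5.4 × 10^7 m² × 2.2 m = 3.089 × 10^7 m³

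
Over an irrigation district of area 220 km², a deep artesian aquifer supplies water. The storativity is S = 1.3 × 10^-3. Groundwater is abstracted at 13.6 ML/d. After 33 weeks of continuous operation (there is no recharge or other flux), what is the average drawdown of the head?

Δh ≈ 11 m

A = 220 km² = 2.2 × 10^8 m²
Q = 13.6 ML/d = 13600 m³/d
t = 33 weeks = 231 d
ΔV = Q × t = 13600 m³/d × 231 d = 3.142 × 10^6 m³
Δh = ΔV / (S × A) = 3.142 × 10^6 / (0.0013 × 2.2 × 10^8) = 10.98 m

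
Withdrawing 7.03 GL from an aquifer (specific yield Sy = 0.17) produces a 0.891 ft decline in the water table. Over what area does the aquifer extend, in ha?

A ≈ 15200 ha

Δh = 0.891 ft = 0.2716 m
ΔV = 7.03 GL = 7.03 × 10^6 m³
A = ΔV / (Sy × Δh) = 7.03 × 10^6 / (0.17 × 0.2716) = 1.523 × 10^8 m²
A = 1.523 × 10^8 m² = 15230 ha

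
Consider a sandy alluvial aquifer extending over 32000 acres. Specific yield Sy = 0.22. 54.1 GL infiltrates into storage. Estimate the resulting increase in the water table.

A = 32000 acres = 1.295 × 10^8 m²
ΔV = 54.1 GL = 5.41 × 10^7 m³
Δh = ΔV / (Sy × A) = 5.41 × 10^7 m³ / (0.22 × 1.295 × 10^8 m²) = 1.899 m

Δh ≈ 1.9 m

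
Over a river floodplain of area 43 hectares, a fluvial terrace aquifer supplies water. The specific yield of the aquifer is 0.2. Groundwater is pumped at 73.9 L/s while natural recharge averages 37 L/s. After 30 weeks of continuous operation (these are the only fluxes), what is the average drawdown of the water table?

Δh ≈ 7.79 m

A = 43 hectares = 4.3 × 10^5 m²
Net abstraction = 73.9 − 37 = 36.9 L/s
Q_net = 36.9 L/s = 3188 m³/d
t = 30 weeks = 210 d
ΔV = Q × t = 3188 m³/d × 210 d = 6.695 × 10^5 m³
Δh = ΔV / (Sy × A) = 6.695 × 10^5 / (0.2 × 4.3 × 10^5) = 7.785 m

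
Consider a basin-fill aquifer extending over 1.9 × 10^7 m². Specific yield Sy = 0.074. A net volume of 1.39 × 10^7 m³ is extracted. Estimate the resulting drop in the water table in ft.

Δh ≈ 32.4 ft

Δh = ΔV / (Sy × A) = 1.39 × 10^7 m³ / (0.074 × 1.9 × 10^7 m²) = 9.886 m
Δh = 9.886 m = 32.44 ft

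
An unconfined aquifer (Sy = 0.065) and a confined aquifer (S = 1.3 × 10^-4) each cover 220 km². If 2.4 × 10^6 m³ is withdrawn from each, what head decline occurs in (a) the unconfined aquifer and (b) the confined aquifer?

A = 220 km² = 2.2 × 10^8 m²
Unconfined: Δh_u = ΔV/(Sy·A) = 2.4 × 10^6/(0.065 × 2.2 × 10^8) = 0.1678 m
Confined: Δh_c = ΔV/(S·A) = 2.4 × 10^6/(1.3 × 10^-4 × 2.2 × 10^8) = 83.92 m

Δh_u ≈ 0.168 m; Δh_c ≈ 83.9 m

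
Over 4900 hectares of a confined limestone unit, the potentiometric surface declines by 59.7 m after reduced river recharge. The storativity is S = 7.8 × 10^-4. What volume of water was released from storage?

A = 4900 hectares = 4.9 × 10^7 m²
ΔV = S × A × Δh = 7.8 × 10^-4 × 4.9 × 10^7 m² × 59.7 m = 2.282 × 10^6 m³

ΔV ≈ 2.28 × 10^6 m³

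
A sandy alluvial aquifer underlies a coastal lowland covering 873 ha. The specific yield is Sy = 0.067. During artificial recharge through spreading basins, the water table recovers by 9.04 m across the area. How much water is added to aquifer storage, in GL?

ΔV ≈ 5.29 GL

A = 873 ha = 8.73 × 10^6 m²
ΔV = Sy × A × Δh = 0.067 × 8.73 × 10^6 m² × 9.04 m = 5.288 × 10^6 m³
ΔV = 5.288 × 10^6 m³ = 5.288 GL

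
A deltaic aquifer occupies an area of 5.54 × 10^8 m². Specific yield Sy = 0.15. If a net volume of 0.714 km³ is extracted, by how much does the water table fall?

Δh ≈ 8.59 m

ΔV = 0.714 km³ = 7.14 × 10^8 m³
Δh = ΔV / (Sy × A) = 7.14 × 10^8 m³ / (0.15 × 5.54 × 10^8 m²) = 8.592 m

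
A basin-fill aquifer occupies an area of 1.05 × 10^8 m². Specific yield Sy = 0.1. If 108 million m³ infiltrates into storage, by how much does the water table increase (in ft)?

ΔV = 108 million m³ = 1.08 × 10^8 m³
Δh = ΔV / (Sy × A) = 1.08 × 10^8 m³ / (0.1 × 1.05 × 10^8 m²) = 10.29 m
Δh = 10.29 m = 33.75 ft

Δh ≈ 33.7 ft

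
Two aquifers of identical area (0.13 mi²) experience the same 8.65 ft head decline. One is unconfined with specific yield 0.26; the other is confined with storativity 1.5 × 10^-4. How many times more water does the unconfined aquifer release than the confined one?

ΔV_u / ΔV_c ≈ 1730

A = 0.13 mi² = 3.367 × 10^5 m²
Δh = 8.65 ft = 2.637 m
Unconfined: ΔV_u = Sy × A × Δh = 0.26 × 3.367 × 10^5 × 2.637 = 2.308 × 10^5 m³
Confined: ΔV_c = S × A × Δh = 1.5 × 10^-4 × 3.367 × 10^5 × 2.637 = 133.2 m³
Ratio = ΔV_u / ΔV_c = Sy / S = 0.26 / 1.5 × 10^-4 = 1733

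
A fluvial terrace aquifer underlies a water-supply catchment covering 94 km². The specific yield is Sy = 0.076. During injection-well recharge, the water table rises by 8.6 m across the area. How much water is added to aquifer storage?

ΔV ≈ 6.14 × 10^7 m³

A = 94 km² = 9.4 × 10^7 m²
ΔV = Sy × A × Δh = 0.076 × 9.4 × 10^7 m² × 8.6 m = 6.144 × 10^7 m³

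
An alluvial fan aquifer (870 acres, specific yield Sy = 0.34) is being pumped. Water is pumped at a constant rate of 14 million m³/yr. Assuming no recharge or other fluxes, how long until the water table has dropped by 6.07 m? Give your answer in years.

t ≈ 0.519 years

A = 870 acres = 3.521 × 10^6 m²
ΔV = Sy × A × Δh = 0.34 × 3.521 × 10^6 × 6.07 = 7.266 × 10^6 m³
Q = 14 million m³/yr = 38360 m³/d
t = ΔV / Q = 7.266 × 10^6 m³ / 38360 m³/d = 189.4 d
t = 189.4 d ≈ 0.519 years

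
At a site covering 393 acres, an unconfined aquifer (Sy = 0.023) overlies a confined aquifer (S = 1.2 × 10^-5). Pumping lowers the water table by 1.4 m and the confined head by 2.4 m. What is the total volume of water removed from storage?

A = 393 acres = 1.59 × 10^6 m²
Unconfined: ΔV_u = Sy × A × Δh_u = 0.023 × 1.59 × 10^6 × 1.4 = 51210 m³
Confined: ΔV_c = S × A × Δh_c = 1.2 × 10^-5 × 1.59 × 10^6 × 2.4 = 45.8 m³
Total ΔV = 51210 + 45.8 = 51260 m³

ΔV ≈ 51300 m³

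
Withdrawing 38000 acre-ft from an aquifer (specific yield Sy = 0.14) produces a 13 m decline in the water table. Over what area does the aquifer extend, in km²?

ΔV = 38000 acre-ft = 4.687 × 10^7 m³
A = ΔV / (Sy × Δh) = 4.687 × 10^7 / (0.14 × 13) = 2.575 × 10^7 m²
A = 2.575 × 10^7 m² = 25.75 km²

A ≈ 25.8 km²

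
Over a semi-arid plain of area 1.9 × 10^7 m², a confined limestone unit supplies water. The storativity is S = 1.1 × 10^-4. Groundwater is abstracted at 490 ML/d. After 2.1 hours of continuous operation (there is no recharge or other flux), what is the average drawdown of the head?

Δh ≈ 20.5 m

Q = 490 ML/d = 4.9 × 10^5 m³/d
t = 2.1 hours = 0.0875 d
ΔV = Q × t = 4.9 × 10^5 m³/d × 0.0875 d = 42880 m³
Δh = ΔV / (S × A) = 42880 / (1.1 × 10^-4 × 1.9 × 10^7) = 20.51 m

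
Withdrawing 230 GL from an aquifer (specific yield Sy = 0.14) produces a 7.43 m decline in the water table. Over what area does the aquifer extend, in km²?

ΔV = 230 GL = 2.3 × 10^8 m³
A = ΔV / (Sy × Δh) = 2.3 × 10^8 / (0.14 × 7.43) = 2.211 × 10^8 m²
A = 2.211 × 10^8 m² = 221.1 km²

A ≈ 221 km²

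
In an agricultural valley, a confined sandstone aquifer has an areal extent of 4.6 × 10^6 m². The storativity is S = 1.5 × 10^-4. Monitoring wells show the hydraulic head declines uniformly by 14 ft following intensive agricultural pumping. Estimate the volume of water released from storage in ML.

Δh = 14 ft = 4.267 m
ΔV = S × A × Δh = 1.5 × 10^-4 × 4.6 × 10^6 m² × 4.267 m = 2944 m³
ΔV = 2944 m³ = 2.944 ML

ΔV ≈ 2.94 ML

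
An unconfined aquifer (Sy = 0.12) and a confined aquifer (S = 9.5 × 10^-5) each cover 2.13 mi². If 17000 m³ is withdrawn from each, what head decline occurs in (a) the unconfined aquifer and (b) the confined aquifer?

A = 2.13 mi² = 5.517 × 10^6 m²
Unconfined: Δh_u = ΔV/(Sy·A) = 17000/(0.12 × 5.517 × 10^6) = 0.02568 m
Confined: Δh_c = ΔV/(S·A) = 17000/(9.5 × 10^-5 × 5.517 × 10^6) = 32.44 m

Δh_u ≈ 0.0257 m; Δh_c ≈ 32.4 m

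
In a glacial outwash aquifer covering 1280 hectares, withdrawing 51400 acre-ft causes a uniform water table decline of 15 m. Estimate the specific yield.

A = 1280 hectares = 1.28 × 10^7 m²
ΔV = 51400 acre-ft = 6.34 × 10^7 m³
Sy = ΔV / (A × Δh) = 6.34 × 10^7 m³ / (1.28 × 10^7 m² × 15 m) = 0.3302

Sy ≈ 0.33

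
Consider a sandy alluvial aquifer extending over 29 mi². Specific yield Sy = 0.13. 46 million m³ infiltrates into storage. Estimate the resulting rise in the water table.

Δh ≈ 4.71 m

A = 29 mi² = 7.511 × 10^7 m²
ΔV = 46 million m³ = 4.6 × 10^7 m³
Δh = ΔV / (Sy × A) = 4.6 × 10^7 m³ / (0.13 × 7.511 × 10^7 m²) = 4.711 m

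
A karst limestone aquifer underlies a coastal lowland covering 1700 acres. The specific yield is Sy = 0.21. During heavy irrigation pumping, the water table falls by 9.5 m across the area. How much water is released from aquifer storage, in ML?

ΔV ≈ 13700 ML

A = 1700 acres = 6.88 × 10^6 m²
ΔV = Sy × A × Δh = 0.21 × 6.88 × 10^6 m² × 9.5 m = 1.372 × 10^7 m³
ΔV = 1.372 × 10^7 m³ = 13720 ML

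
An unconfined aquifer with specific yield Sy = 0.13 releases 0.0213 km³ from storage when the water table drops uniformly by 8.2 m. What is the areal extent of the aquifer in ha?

ΔV = 0.0213 km³ = 2.13 × 10^7 m³
A = ΔV / (Sy × Δh) = 2.13 × 10^7 / (0.13 × 8.2) = 1.998 × 10^7 m²
A = 1.998 × 10^7 m² = 1998 ha

A ≈ 2000 ha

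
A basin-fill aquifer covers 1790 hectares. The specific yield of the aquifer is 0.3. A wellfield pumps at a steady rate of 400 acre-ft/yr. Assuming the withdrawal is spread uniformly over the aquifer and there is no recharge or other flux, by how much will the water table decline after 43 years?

Δh ≈ 3.95 m

A = 1790 hectares = 1.79 × 10^7 m²
Q = 400 acre-ft/yr = 1352 m³/d
t = 43 years = 15700 d
ΔV = Q × t = 1352 m³/d × 15700 d = 2.122 × 10^7 m³
Δh = ΔV / (Sy × A) = 2.122 × 10^7 / (0.3 × 1.79 × 10^7) = 3.951 m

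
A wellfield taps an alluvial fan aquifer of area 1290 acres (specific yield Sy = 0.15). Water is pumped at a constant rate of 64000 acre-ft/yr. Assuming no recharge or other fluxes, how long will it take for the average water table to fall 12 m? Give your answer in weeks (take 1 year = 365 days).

A = 1290 acres = 5.22 × 10^6 m²
ΔV = Sy × A × Δh = 0.15 × 5.22 × 10^6 × 12 = 9.397 × 10^6 m³
Q = 64000 acre-ft/yr = 2.163 × 10^5 m³/d
t = ΔV / Q = 9.397 × 10^6 m³ / 2.163 × 10^5 m³/d = 43.45 d
t = 43.45 d ≈ 6.207 weeks

t ≈ 6.21 weeks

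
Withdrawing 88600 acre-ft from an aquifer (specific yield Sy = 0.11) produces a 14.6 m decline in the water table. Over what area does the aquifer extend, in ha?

A ≈ 6800 ha

ΔV = 88600 acre-ft = 1.093 × 10^8 m³
A = ΔV / (Sy × Δh) = 1.093 × 10^8 / (0.11 × 14.6) = 6.805 × 10^7 m²
A = 6.805 × 10^7 m² = 6805 ha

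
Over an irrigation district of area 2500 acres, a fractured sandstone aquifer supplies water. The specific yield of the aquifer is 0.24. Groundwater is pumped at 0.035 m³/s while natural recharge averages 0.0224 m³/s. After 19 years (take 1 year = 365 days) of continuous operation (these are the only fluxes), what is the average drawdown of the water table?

Δh ≈ 3.11 m

A = 2500 acres = 1.012 × 10^7 m²
Net abstraction = 0.035 − 0.0224 = 0.0126 m³/s
Q_net = 0.0126 m³/s = 1089 m³/d
t = 19 years = 6935 d
ΔV = Q × t = 1089 m³/d × 6935 d = 7.55 × 10^6 m³
Δh = ΔV / (Sy × A) = 7.55 × 10^6 / (0.24 × 1.012 × 10^7) = 3.109 m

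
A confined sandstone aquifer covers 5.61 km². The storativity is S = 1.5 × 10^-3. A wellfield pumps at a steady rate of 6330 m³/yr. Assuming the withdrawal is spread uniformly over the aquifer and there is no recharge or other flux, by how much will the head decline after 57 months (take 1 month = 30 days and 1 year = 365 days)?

Δh ≈ 3.52 m

A = 5.61 km² = 5.61 × 10^6 m²
Q = 6330 m³/yr = 17.34 m³/d
t = 57 months = 1710 d
ΔV = Q × t = 17.34 m³/d × 1710 d = 29660 m³
Δh = ΔV / (S × A) = 29660 / (0.0015 × 5.61 × 10^6) = 3.524 m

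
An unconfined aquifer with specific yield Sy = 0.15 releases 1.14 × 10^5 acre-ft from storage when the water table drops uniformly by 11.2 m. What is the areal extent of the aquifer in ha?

ΔV = 1.14 × 10^5 acre-ft = 1.406 × 10^8 m³
A = ΔV / (Sy × Δh) = 1.406 × 10^8 / (0.15 × 11.2) = 8.37 × 10^7 m²
A = 8.37 × 10^7 m² = 8370 ha

A ≈ 8370 ha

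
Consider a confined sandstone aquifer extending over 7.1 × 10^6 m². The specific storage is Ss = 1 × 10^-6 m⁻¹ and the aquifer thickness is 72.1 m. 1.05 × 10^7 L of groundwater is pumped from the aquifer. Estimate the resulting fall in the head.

Δh ≈ 20.5 m

S = Ss × b = 1 × 10^-6 m⁻¹ × 72.1 m = 7.21 × 10^-5
ΔV = 1.05 × 10^7 L = 10500 m³
Δh = ΔV / (S × A) = 10500 m³ / (7.21 × 10^-5 × 7.1 × 10^6 m²) = 20.51 m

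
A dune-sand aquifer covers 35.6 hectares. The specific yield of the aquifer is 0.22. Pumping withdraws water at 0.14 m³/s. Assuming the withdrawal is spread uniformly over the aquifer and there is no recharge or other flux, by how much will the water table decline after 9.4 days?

Δh ≈ 1.45 m

A = 35.6 hectares = 3.56 × 10^5 m²
Q = 0.14 m³/s = 12100 m³/d
ΔV = Q × t = 12100 m³/d × 9.4 d = 1.137 × 10^5 m³
Δh = ΔV / (Sy × A) = 1.137 × 10^5 / (0.22 × 3.56 × 10^5) = 1.452 m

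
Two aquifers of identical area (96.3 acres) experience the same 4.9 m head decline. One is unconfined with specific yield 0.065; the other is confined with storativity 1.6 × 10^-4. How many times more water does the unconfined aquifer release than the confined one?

ΔV_u / ΔV_c ≈ 406

A = 96.3 acres = 3.897 × 10^5 m²
Unconfined: ΔV_u = Sy × A × Δh = 0.065 × 3.897 × 10^5 × 4.9 = 1.241 × 10^5 m³
Confined: ΔV_c = S × A × Δh = 1.6 × 10^-4 × 3.897 × 10^5 × 4.9 = 305.5 m³
Ratio = ΔV_u / ΔV_c = Sy / S = 0.065 / 1.6 × 10^-4 = 406.2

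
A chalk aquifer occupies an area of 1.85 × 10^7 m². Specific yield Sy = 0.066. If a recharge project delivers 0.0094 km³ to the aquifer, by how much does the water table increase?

ΔV = 0.0094 km³ = 9.4 × 10^6 m³
Δh = ΔV / (Sy × A) = 9.4 × 10^6 m³ / (0.066 × 1.85 × 10^7 m²) = 7.699 m

Δh ≈ 7.7 m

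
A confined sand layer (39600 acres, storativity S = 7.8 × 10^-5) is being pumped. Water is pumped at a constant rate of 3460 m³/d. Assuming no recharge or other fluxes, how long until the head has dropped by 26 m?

A = 39600 acres = 1.603 × 10^8 m²
ΔV = S × A × Δh = 7.8 × 10^-5 × 1.603 × 10^8 × 26 = 3.25 × 10^5 m³
t = ΔV / Q = 3.25 × 10^5 m³ / 3460 m³/d = 93.93 d

t ≈ 93.9 days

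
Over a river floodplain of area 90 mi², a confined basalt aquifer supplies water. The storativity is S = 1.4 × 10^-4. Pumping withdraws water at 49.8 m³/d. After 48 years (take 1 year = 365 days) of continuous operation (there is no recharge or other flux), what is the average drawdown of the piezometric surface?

A = 90 mi² = 2.331 × 10^8 m²
t = 48 years = 17520 d
ΔV = Q × t = 49.8 m³/d × 17520 d = 8.725 × 10^5 m³
Δh = ΔV / (S × A) = 8.725 × 10^5 / (1.4 × 10^-4 × 2.331 × 10^8) = 26.74 m

Δh ≈ 26.7 m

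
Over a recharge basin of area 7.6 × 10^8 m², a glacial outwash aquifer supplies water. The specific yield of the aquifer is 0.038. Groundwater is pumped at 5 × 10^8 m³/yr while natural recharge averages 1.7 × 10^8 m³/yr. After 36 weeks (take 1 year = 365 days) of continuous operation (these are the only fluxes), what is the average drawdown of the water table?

Δh ≈ 7.89 m

Net abstraction = 5 × 10^8 − 1.7 × 10^8 = 3.3 × 10^8 m³/yr
Q_net = 3.3 × 10^8 m³/yr = 9.041 × 10^5 m³/d
t = 36 weeks = 252 d
ΔV = Q × t = 9.041 × 10^5 m³/d × 252 d = 2.278 × 10^8 m³
Δh = ΔV / (Sy × A) = 2.278 × 10^8 / (0.038 × 7.6 × 10^8) = 7.889 m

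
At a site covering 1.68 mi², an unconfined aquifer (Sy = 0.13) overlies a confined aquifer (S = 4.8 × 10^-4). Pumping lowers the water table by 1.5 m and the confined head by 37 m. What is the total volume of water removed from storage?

ΔV ≈ 9.26 × 10^5 m³

A = 1.68 mi² = 4.351 × 10^6 m²
Unconfined: ΔV_u = Sy × A × Δh_u = 0.13 × 4.351 × 10^6 × 1.5 = 8.485 × 10^5 m³
Confined: ΔV_c = S × A × Δh_c = 4.8 × 10^-4 × 4.351 × 10^6 × 37 = 77280 m³
Total ΔV = 8.485 × 10^5 + 77280 = 9.258 × 10^5 m³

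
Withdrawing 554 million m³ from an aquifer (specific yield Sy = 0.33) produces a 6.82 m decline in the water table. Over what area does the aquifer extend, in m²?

A ≈ 2.46 × 10^8 m²

ΔV = 554 million m³ = 5.54 × 10^8 m³
A = ΔV / (Sy × Δh) = 5.54 × 10^8 / (0.33 × 6.82) = 2.462 × 10^8 m²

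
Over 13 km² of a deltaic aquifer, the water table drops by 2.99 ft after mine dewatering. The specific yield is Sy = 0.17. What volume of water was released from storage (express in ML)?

ΔV ≈ 2010 ML

A = 13 km² = 1.3 × 10^7 m²
Δh = 2.99 ft = 0.9114 m
ΔV = Sy × A × Δh = 0.17 × 1.3 × 10^7 m² × 0.9114 m = 2.014 × 10^6 m³
ΔV = 2.014 × 10^6 m³ = 2014 ML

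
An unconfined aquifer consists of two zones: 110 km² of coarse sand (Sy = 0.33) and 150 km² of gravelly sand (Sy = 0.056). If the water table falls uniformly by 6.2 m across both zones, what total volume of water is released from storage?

A₁ = 110 km² = 1.1 × 10^8 m²; A₂ = 150 km² = 1.5 × 10^8 m²
ΔV₁ = 0.33 × 1.1 × 10^8 × 6.2 = 2.251 × 10^8 m³
ΔV₂ = 0.056 × 1.5 × 10^8 × 6.2 = 5.208 × 10^7 m³
ΔV = ΔV₁ + ΔV₂ = 2.771 × 10^8 m³

ΔV ≈ 2.77 × 10^8 m³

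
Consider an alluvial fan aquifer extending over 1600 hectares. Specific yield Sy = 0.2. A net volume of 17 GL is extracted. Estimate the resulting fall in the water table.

A = 1600 hectares = 1.6 × 10^7 m²
ΔV = 17 GL = 1.7 × 10^7 m³
Δh = ΔV / (Sy × A) = 1.7 × 10^7 m³ / (0.2 × 1.6 × 10^7 m²) = 5.312 m

Δh ≈ 5.31 m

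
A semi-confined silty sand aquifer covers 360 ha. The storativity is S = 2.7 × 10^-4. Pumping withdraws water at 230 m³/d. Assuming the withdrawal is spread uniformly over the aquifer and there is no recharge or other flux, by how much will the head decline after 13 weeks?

A = 360 ha = 3.6 × 10^6 m²
t = 13 weeks = 91 d
ΔV = Q × t = 230 m³/d × 91 d = 20930 m³
Δh = ΔV / (S × A) = 20930 / (2.7 × 10^-4 × 3.6 × 10^6) = 21.53 m

Δh ≈ 21.5 m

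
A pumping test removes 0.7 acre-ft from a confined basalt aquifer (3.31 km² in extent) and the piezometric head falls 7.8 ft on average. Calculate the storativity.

S ≈ 1.1 × 10^-4

A = 3.31 km² = 3.31 × 10^6 m²
Δh = 7.8 ft = 2.377 m
ΔV = 0.7 acre-ft = 863.4 m³
S = ΔV / (A × Δh) = 863.4 m³ / (3.31 × 10^6 m² × 2.377 m) = 1.097 × 10^-4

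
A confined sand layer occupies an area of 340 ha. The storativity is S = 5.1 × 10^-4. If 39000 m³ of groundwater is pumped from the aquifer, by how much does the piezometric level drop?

Δh ≈ 22.5 m

A = 340 ha = 3.4 × 10^6 m²
Δh = ΔV / (S × A) = 39000 m³ / (5.1 × 10^-4 × 3.4 × 10^6 m²) = 22.49 m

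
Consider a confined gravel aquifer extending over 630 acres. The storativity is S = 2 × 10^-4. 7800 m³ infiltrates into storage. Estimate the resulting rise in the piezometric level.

Δh ≈ 15.3 m

A = 630 acres = 2.55 × 10^6 m²
Δh = ΔV / (S × A) = 7800 m³ / (2 × 10^-4 × 2.55 × 10^6 m²) = 15.3 m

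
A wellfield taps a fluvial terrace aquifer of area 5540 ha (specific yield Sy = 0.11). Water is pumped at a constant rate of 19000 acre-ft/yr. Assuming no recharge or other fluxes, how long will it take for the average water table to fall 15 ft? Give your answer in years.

t ≈ 1.19 years

A = 5540 ha = 5.54 × 10^7 m²
Δh = 15 ft = 4.572 m
ΔV = Sy × A × Δh = 0.11 × 5.54 × 10^7 × 4.572 = 2.786 × 10^7 m³
Q = 19000 acre-ft/yr = 64210 m³/d
t = ΔV / Q = 2.786 × 10^7 m³ / 64210 m³/d = 433.9 d
t = 433.9 d ≈ 1.189 years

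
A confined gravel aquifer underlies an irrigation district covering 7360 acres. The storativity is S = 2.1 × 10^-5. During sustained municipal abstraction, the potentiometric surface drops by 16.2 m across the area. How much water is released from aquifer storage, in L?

A = 7360 acres = 2.978 × 10^7 m²
ΔV = S × A × Δh = 2.1 × 10^-5 × 2.978 × 10^7 m² × 16.2 m = 10130 m³
ΔV = 10130 m³ = 1.013 × 10^7 L

ΔV ≈ 1.01 × 10^7 L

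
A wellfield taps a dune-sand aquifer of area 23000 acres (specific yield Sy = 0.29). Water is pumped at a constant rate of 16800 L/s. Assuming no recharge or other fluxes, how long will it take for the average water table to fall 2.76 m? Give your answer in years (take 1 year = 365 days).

t ≈ 0.141 years

A = 23000 acres = 9.308 × 10^7 m²
ΔV = Sy × A × Δh = 0.29 × 9.308 × 10^7 × 2.76 = 7.45 × 10^7 m³
Q = 16800 L/s = 1.452 × 10^6 m³/d
t = ΔV / Q = 7.45 × 10^7 m³ / 1.452 × 10^6 m³/d = 51.33 d
t = 51.33 d ≈ 0.1406 years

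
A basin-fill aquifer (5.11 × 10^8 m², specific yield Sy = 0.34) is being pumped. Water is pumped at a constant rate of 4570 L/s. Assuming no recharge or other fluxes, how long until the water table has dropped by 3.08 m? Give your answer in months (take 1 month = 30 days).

t ≈ 45.2 months

ΔV = Sy × A × Δh = 0.34 × 5.11 × 10^8 × 3.08 = 5.351 × 10^8 m³
Q = 4570 L/s = 3.948 × 10^5 m³/d
t = ΔV / Q = 5.351 × 10^8 m³ / 3.948 × 10^5 m³/d = 1355 d
t = 1355 d ≈ 45.18 months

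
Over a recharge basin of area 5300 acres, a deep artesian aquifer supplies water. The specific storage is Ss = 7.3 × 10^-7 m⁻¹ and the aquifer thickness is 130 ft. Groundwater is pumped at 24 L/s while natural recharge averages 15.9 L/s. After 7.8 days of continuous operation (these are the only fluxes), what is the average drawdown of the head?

Δh ≈ 8.8 m

b = 130 ft = 39.62 m
S = Ss × b = 7.3 × 10^-7 m⁻¹ × 39.62 m = 2.893 × 10^-5
A = 5300 acres = 2.145 × 10^7 m²
Net abstraction = 24 − 15.9 = 8.1 L/s
Q_net = 8.1 L/s = 699.8 m³/d
ΔV = Q × t = 699.8 m³/d × 7.8 d = 5459 m³
Δh = ΔV / (S × A) = 5459 / (2.893 × 10^-5 × 2.145 × 10^7) = 8.799 m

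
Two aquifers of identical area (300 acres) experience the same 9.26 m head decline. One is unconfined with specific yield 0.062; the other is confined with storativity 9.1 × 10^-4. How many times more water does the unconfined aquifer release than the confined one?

A = 300 acres = 1.214 × 10^6 m²
Unconfined: ΔV_u = Sy × A × Δh = 0.062 × 1.214 × 10^6 × 9.26 = 6.97 × 10^5 m³
Confined: ΔV_c = S × A × Δh = 9.1 × 10^-4 × 1.214 × 10^6 × 9.26 = 10230 m³
Ratio = ΔV_u / ΔV_c = Sy / S = 0.062 / 9.1 × 10^-4 = 68.13

ΔV_u / ΔV_c ≈ 68.1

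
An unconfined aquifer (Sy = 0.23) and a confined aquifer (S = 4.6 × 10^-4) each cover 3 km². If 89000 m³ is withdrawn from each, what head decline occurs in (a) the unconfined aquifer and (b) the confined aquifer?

Δh_u ≈ 0.129 m; Δh_c ≈ 64.5 m

A = 3 km² = 3 × 10^6 m²
Unconfined: Δh_u = ΔV/(Sy·A) = 89000/(0.23 × 3 × 10^6) = 0.129 m
Confined: Δh_c = ΔV/(S·A) = 89000/(4.6 × 10^-4 × 3 × 10^6) = 64.49 m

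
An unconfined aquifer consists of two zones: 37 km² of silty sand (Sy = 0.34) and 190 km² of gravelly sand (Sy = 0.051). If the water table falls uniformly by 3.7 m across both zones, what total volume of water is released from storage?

ΔV ≈ 8.24 × 10^7 m³

A₁ = 37 km² = 3.7 × 10^7 m²; A₂ = 190 km² = 1.9 × 10^8 m²
ΔV₁ = 0.34 × 3.7 × 10^7 × 3.7 = 4.655 × 10^7 m³
ΔV₂ = 0.051 × 1.9 × 10^8 × 3.7 = 3.585 × 10^7 m³
ΔV = ΔV₁ + ΔV₂ = 8.24 × 10^7 m³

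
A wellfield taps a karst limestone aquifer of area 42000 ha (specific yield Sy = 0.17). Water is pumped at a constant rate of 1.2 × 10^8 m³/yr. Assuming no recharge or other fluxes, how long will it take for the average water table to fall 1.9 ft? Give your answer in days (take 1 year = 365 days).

t ≈ 126 days

A = 42000 ha = 4.2 × 10^8 m²
Δh = 1.9 ft = 0.5791 m
ΔV = Sy × A × Δh = 0.17 × 4.2 × 10^8 × 0.5791 = 4.135 × 10^7 m³
Q = 1.2 × 10^8 m³/yr = 3.288 × 10^5 m³/d
t = ΔV / Q = 4.135 × 10^7 m³ / 3.288 × 10^5 m³/d = 125.8 d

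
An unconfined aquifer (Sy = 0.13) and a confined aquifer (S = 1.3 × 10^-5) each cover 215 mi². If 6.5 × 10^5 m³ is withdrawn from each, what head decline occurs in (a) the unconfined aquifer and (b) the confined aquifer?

Δh_u ≈ 0.00898 m; Δh_c ≈ 89.8 m

A = 215 mi² = 5.568 × 10^8 m²
Unconfined: Δh_u = ΔV/(Sy·A) = 6.5 × 10^5/(0.13 × 5.568 × 10^8) = 0.008979 m
Confined: Δh_c = ΔV/(S·A) = 6.5 × 10^5/(1.3 × 10^-5 × 5.568 × 10^8) = 89.79 m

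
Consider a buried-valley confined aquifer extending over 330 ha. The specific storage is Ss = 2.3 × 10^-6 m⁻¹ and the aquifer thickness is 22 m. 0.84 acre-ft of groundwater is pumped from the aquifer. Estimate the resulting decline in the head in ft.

S = Ss × b = 2.3 × 10^-6 m⁻¹ × 22 m = 5.06 × 10^-5
A = 330 ha = 3.3 × 10^6 m²
ΔV = 0.84 acre-ft = 1036 m³
Δh = ΔV / (S × A) = 1036 m³ / (5.06 × 10^-5 × 3.3 × 10^6 m²) = 6.205 m
Δh = 6.205 m = 20.36 ft

Δh ≈ 20.4 ft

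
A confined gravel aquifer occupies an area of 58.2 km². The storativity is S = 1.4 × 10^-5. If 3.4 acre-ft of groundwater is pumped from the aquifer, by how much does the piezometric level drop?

A = 58.2 km² = 5.82 × 10^7 m²
ΔV = 3.4 acre-ft = 4194 m³
Δh = ΔV / (S × A) = 4194 m³ / (1.4 × 10^-5 × 5.82 × 10^7 m²) = 5.147 m

Δh ≈ 5.15 m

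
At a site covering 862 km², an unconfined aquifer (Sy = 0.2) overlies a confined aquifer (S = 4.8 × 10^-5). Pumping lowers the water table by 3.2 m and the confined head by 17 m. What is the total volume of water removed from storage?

ΔV ≈ 5.52 × 10^8 m³

A = 862 km² = 8.62 × 10^8 m²
Unconfined: ΔV_u = Sy × A × Δh_u = 0.2 × 8.62 × 10^8 × 3.2 = 5.517 × 10^8 m³
Confined: ΔV_c = S × A × Δh_c = 4.8 × 10^-5 × 8.62 × 10^8 × 17 = 7.034 × 10^5 m³
Total ΔV = 5.517 × 10^8 + 7.034 × 10^5 = 5.524 × 10^8 m³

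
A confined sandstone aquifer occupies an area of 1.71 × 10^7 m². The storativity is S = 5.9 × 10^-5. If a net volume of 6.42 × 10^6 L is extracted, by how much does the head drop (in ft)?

ΔV = 6.42 × 10^6 L = 6420 m³
Δh = ΔV / (S × A) = 6420 m³ / (5.9 × 10^-5 × 1.71 × 10^7 m²) = 6.363 m
Δh = 6.363 m = 20.88 ft

Δh ≈ 20.9 ft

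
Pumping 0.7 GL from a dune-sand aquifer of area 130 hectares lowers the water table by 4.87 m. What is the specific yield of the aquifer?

A = 130 hectares = 1.3 × 10^6 m²
ΔV = 0.7 GL = 7 × 10^5 m³
Sy = ΔV / (A × Δh) = 7 × 10^5 m³ / (1.3 × 10^6 m² × 4.87 m) = 0.1106

Sy ≈ 0.11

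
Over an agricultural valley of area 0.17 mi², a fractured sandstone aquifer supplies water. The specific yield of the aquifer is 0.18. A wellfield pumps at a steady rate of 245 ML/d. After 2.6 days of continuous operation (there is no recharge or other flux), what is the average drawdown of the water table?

Δh ≈ 8.04 m

A = 0.17 mi² = 4.403 × 10^5 m²
Q = 245 ML/d = 2.45 × 10^5 m³/d
ΔV = Q × t = 2.45 × 10^5 m³/d × 2.6 d = 6.37 × 10^5 m³
Δh = ΔV / (Sy × A) = 6.37 × 10^5 / (0.18 × 4.403 × 10^5) = 8.037 m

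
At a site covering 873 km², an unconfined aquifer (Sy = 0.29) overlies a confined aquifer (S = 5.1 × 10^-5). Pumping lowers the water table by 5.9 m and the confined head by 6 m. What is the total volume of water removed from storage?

ΔV ≈ 1.49 × 10^9 m³

A = 873 km² = 8.73 × 10^8 m²
Unconfined: ΔV_u = Sy × A × Δh_u = 0.29 × 8.73 × 10^8 × 5.9 = 1.494 × 10^9 m³
Confined: ΔV_c = S × A × Δh_c = 5.1 × 10^-5 × 8.73 × 10^8 × 6 = 2.671 × 10^5 m³
Total ΔV = 1.494 × 10^9 + 2.671 × 10^5 = 1.494 × 10^9 m³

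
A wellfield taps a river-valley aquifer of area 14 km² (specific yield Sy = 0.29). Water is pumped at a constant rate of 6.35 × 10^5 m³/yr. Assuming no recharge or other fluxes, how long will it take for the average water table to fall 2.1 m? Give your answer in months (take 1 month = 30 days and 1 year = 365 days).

t ≈ 163 months

A = 14 km² = 1.4 × 10^7 m²
ΔV = Sy × A × Δh = 0.29 × 1.4 × 10^7 × 2.1 = 8.526 × 10^6 m³
Q = 6.35 × 10^5 m³/yr = 1740 m³/d
t = ΔV / Q = 8.526 × 10^6 m³ / 1740 m³/d = 4901 d
t = 4901 d ≈ 163.4 months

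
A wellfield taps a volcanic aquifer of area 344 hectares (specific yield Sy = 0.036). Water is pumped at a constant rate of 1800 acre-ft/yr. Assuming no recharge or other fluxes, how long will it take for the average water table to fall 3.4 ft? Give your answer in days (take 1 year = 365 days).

t ≈ 21.1 days

A = 344 hectares = 3.44 × 10^6 m²
Δh = 3.4 ft = 1.036 m
ΔV = Sy × A × Δh = 0.036 × 3.44 × 10^6 × 1.036 = 1.283 × 10^5 m³
Q = 1800 acre-ft/yr = 6083 m³/d
t = ΔV / Q = 1.283 × 10^5 m³ / 6083 m³/d = 21.1 d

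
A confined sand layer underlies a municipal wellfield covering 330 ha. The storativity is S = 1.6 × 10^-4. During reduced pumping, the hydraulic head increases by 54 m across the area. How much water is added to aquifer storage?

A = 330 ha = 3.3 × 10^6 m²
ΔV = S × A × Δh = 1.6 × 10^-4 × 3.3 × 10^6 m² × 54 m = 28510 m³

ΔV ≈ 28500 m³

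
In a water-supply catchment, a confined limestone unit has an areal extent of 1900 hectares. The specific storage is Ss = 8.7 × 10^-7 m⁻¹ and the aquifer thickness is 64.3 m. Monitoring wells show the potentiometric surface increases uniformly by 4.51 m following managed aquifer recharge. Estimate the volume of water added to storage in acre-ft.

ΔV ≈ 3.89 acre-ft

S = Ss × b = 8.7 × 10^-7 m⁻¹ × 64.3 m = 5.594 × 10^-5
A = 1900 hectares = 1.9 × 10^7 m²
ΔV = S × A × Δh = 5.594 × 10^-5 × 1.9 × 10^7 m² × 4.51 m = 4794 m³
ΔV = 4794 m³ = 3.886 acre-ft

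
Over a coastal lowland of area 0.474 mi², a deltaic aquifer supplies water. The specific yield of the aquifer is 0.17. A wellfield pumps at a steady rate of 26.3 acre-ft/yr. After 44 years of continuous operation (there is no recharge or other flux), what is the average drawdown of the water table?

A = 0.474 mi² = 1.228 × 10^6 m²
Q = 26.3 acre-ft/yr = 88.88 m³/d
t = 44 years = 16060 d
ΔV = Q × t = 88.88 m³/d × 16060 d = 1.427 × 10^6 m³
Δh = ΔV / (Sy × A) = 1.427 × 10^6 / (0.17 × 1.228 × 10^6) = 6.839 m

Δh ≈ 6.84 m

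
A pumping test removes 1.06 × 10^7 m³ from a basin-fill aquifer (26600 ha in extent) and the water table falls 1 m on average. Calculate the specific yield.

A = 26600 ha = 2.66 × 10^8 m²
Sy = ΔV / (A × Δh) = 1.06 × 10^7 m³ / (2.66 × 10^8 m² × 1 m) = 0.03985

Sy ≈ 0.04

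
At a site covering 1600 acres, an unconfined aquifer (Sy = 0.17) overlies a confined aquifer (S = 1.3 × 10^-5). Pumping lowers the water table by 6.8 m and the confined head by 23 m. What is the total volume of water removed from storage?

A = 1600 acres = 6.475 × 10^6 m²
Unconfined: ΔV_u = Sy × A × Δh_u = 0.17 × 6.475 × 10^6 × 6.8 = 7.485 × 10^6 m³
Confined: ΔV_c = S × A × Δh_c = 1.3 × 10^-5 × 6.475 × 10^6 × 23 = 1936 m³
Total ΔV = 7.485 × 10^6 + 1936 = 7.487 × 10^6 m³

ΔV ≈ 7.49 × 10^6 m³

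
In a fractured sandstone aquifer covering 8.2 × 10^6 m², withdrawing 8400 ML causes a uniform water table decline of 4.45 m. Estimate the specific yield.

ΔV = 8400 ML = 8.4 × 10^6 m³
Sy = ΔV / (A × Δh) = 8.4 × 10^6 m³ / (8.2 × 10^6 m² × 4.45 m) = 0.2302

Sy ≈ 0.23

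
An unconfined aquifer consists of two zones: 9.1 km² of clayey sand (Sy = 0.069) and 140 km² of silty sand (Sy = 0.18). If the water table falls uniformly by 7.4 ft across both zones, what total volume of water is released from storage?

A₁ = 9.1 km² = 9.1 × 10^6 m²; A₂ = 140 km² = 1.4 × 10^8 m²
Δh = 7.4 ft = 2.256 m
ΔV₁ = 0.069 × 9.1 × 10^6 × 2.256 = 1.416 × 10^6 m³
ΔV₂ = 0.18 × 1.4 × 10^8 × 2.256 = 5.684 × 10^7 m³
ΔV = ΔV₁ + ΔV₂ = 5.826 × 10^7 m³

ΔV ≈ 5.83 × 10^7 m³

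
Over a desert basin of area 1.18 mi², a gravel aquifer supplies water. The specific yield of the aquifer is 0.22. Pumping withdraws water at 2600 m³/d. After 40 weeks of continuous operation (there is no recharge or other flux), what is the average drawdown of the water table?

A = 1.18 mi² = 3.056 × 10^6 m²
t = 40 weeks = 280 d
ΔV = Q × t = 2600 m³/d × 280 d = 7.28 × 10^5 m³
Δh = ΔV / (Sy × A) = 7.28 × 10^5 / (0.22 × 3.056 × 10^6) = 1.083 m

Δh ≈ 1.08 m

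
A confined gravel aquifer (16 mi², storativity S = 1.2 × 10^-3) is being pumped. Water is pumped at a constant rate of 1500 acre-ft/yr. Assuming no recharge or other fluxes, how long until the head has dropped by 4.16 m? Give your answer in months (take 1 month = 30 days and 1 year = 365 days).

A = 16 mi² = 4.144 × 10^7 m²
ΔV = S × A × Δh = 0.0012 × 4.144 × 10^7 × 4.16 = 2.069 × 10^5 m³
Q = 1500 acre-ft/yr = 5069 m³/d
t = ΔV / Q = 2.069 × 10^5 m³ / 5069 m³/d = 40.81 d
t = 40.81 d ≈ 1.36 months

t ≈ 1.36 months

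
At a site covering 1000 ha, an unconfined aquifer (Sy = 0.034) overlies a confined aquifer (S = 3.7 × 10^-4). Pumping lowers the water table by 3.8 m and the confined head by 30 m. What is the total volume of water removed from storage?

A = 1000 ha = 1 × 10^7 m²
Unconfined: ΔV_u = Sy × A × Δh_u = 0.034 × 1 × 10^7 × 3.8 = 1.292 × 10^6 m³
Confined: ΔV_c = S × A × Δh_c = 3.7 × 10^-4 × 1 × 10^7 × 30 = 1.11 × 10^5 m³
Total ΔV = 1.292 × 10^6 + 1.11 × 10^5 = 1.403 × 10^6 m³

ΔV ≈ 1.4 × 10^6 m³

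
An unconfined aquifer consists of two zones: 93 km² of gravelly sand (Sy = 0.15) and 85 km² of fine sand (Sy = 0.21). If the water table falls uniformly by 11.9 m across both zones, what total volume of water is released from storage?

A₁ = 93 km² = 9.3 × 10^7 m²; A₂ = 85 km² = 8.5 × 10^7 m²
ΔV₁ = 0.15 × 9.3 × 10^7 × 11.9 = 1.66 × 10^8 m³
ΔV₂ = 0.21 × 8.5 × 10^7 × 11.9 = 2.124 × 10^8 m³
ΔV = ΔV₁ + ΔV₂ = 3.784 × 10^8 m³

ΔV ≈ 3.78 × 10^8 m³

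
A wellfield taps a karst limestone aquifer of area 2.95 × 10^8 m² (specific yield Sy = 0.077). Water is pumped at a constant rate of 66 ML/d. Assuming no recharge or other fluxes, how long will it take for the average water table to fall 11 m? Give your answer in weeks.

t ≈ 541 weeks

ΔV = Sy × A × Δh = 0.077 × 2.95 × 10^8 × 11 = 2.499 × 10^8 m³
Q = 66 ML/d = 66000 m³/d
t = ΔV / Q = 2.499 × 10^8 m³ / 66000 m³/d = 3786 d
t = 3786 d ≈ 540.8 weeks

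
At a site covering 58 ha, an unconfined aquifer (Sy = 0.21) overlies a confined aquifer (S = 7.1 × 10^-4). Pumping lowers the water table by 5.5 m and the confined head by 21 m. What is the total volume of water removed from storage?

ΔV ≈ 6.79 × 10^5 m³

A = 58 ha = 5.8 × 10^5 m²
Unconfined: ΔV_u = Sy × A × Δh_u = 0.21 × 5.8 × 10^5 × 5.5 = 6.699 × 10^5 m³
Confined: ΔV_c = S × A × Δh_c = 7.1 × 10^-4 × 5.8 × 10^5 × 21 = 8648 m³
Total ΔV = 6.699 × 10^5 + 8648 = 6.785 × 10^5 m³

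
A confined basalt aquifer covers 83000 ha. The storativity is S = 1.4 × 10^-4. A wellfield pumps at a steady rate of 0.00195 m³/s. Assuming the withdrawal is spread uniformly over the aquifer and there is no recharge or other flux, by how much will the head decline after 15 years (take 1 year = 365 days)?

A = 83000 ha = 8.3 × 10^8 m²
Q = 0.00195 m³/s = 168.5 m³/d
t = 15 years = 5475 d
ΔV = Q × t = 168.5 m³/d × 5475 d = 9.224 × 10^5 m³
Δh = ΔV / (S × A) = 9.224 × 10^5 / (1.4 × 10^-4 × 8.3 × 10^8) = 7.938 m

Δh ≈ 7.94 m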